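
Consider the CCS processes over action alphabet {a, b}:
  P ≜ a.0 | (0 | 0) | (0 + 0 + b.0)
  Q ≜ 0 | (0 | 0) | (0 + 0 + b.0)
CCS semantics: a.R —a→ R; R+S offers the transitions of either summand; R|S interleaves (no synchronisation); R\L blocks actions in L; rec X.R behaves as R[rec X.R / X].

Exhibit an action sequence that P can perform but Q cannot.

Reachable graph of P (4 states):
  u0 = a.0 | (0 | 0) | (0 + 0 + b.0) | —a→ u1, —b→ u2
  u1 = 0 | (0 | 0) | (0 + 0 + b.0) | —b→ u3
  u2 = a.0 | (0 | 0) | 0 | —a→ u3
  u3 = 0 | (0 | 0) | 0 | deadlocked
Reachable graph of Q (2 states):
  v0 = 0 | (0 | 0) | (0 + 0 + b.0) | —b→ v1
  v1 = 0 | (0 | 0) | 0 | deadlocked
Run σ = ⟨a⟩ on P: start {u0}
  [1] a ⇒ {u1}
  ✓ P
Run σ = ⟨a⟩ on Q: start {v0}
  [1] a ⇒ ∅ (Q stuck)

a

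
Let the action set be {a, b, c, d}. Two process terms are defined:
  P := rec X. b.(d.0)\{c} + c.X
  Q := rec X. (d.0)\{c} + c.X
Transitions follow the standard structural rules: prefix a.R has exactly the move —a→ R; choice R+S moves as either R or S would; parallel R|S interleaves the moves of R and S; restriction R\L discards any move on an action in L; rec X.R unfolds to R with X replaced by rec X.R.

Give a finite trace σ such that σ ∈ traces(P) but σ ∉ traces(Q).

Reachable graph of P (3 states):
  u0 = rec X. b.(d.0)\{c} + c.X has moves —b→ u1, —c→ u0
  u1 = (d.0)\{c} has moves —d→ u2
  u2 = 0\{c} has moves ·
Reachable graph of Q (2 states):
  v0 = rec X. (d.0)\{c} + c.X has moves —c→ v0, —d→ v1
  v1 = 0\{c} has moves ·
Executing b from P (initial set {u0}):
  after b @ step 1: {u1}
  P completes σ.
Executing b from Q (initial set {v0}):
  after b @ step 1: no successor for Q

b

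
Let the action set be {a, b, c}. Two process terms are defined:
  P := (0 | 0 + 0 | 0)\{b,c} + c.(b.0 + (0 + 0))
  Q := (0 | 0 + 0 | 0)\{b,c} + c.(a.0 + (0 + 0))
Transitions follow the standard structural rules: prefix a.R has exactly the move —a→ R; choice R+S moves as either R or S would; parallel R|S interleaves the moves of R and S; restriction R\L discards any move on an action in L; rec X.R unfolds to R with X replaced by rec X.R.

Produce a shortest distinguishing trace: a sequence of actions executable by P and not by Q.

cb

LTS(P): 3 reachable states
  s0 = (0 | 0 + 0 | 0)\{b,c} + c.(b.0 + (0 + 0)) | ··c··> s1
  s1 = b.0 + (0 + 0) | ··b··> s2
  s2 = 0 | ∅
LTS(Q): 3 reachable states
  t0 = (0 | 0 + 0 | 0)\{b,c} + c.(a.0 + (0 + 0)) | ··c··> t1
  t1 = a.0 + (0 + 0) | ··a··> t2
  t2 = 0 | ∅
Run σ = ⟨cb⟩ on P: start {s0}
  step 1 (c): {s1}
  step 2 (b): {s2}
  P completes σ.
Run σ = ⟨cb⟩ on Q: start {t0}
  step 1 (c): {t1}
  step 2 (b): ∅ (Q stuck)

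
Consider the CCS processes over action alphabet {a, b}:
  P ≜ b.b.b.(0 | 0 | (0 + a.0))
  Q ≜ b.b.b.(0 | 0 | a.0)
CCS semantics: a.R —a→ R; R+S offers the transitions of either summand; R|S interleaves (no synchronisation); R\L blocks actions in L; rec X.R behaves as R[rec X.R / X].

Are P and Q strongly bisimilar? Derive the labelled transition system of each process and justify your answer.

Reachable graph of P (5 states):
  u0 = b.b.b.(0 | 0 | (0 + a.0)) :: --b--▸ u1
  u1 = b.b.(0 | 0 | (0 + a.0)) :: --b--▸ u2
  u2 = b.(0 | 0 | (0 + a.0)) :: --b--▸ u3
  u3 = 0 | 0 | (0 + a.0) :: --a--▸ u4
  u4 = 0 | 0 | 0 :: stopped
Reachable graph of Q (5 states):
  v0 = b.b.b.(0 | 0 | a.0) :: --b--▸ v1
  v1 = b.b.(0 | 0 | a.0) :: --b--▸ v2
  v2 = b.(0 | 0 | a.0) :: --b--▸ v3
  v3 = 0 | 0 | a.0 :: --a--▸ v4
  v4 = 0 | 0 | 0 :: stopped
Bisimilarity quotient blocks:
  B0 = {u0, v0}
  B1 = {u1, v1}
  B2 = {u2, v2}
  B3 = {u3, v3}
  B4 = {u4, v4}
u0 ∈ B0, v0 ∈ B0 → same block

bisimilar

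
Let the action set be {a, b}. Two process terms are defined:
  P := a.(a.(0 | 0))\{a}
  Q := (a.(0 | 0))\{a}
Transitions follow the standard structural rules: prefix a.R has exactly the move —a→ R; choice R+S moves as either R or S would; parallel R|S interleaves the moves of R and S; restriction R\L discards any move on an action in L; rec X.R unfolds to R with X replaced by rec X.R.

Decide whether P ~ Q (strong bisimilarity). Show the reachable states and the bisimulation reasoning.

P's transition system — 2 states:
  u0 = a.(a.(0 | 0))\{a} :: --a--▸ u1
  u1 = (a.(0 | 0))\{a} :: (no moves)
Q's transition system — 1 states:
  v0 = (a.(0 | 0))\{a} :: (no moves)
Coarsest stable partition (strong bisimilarity classes):
  B0 = {u0}
  B1 = {u1, v0}
u0 ∈ B0, v0 ∈ B1 → different blocks

not bisimilar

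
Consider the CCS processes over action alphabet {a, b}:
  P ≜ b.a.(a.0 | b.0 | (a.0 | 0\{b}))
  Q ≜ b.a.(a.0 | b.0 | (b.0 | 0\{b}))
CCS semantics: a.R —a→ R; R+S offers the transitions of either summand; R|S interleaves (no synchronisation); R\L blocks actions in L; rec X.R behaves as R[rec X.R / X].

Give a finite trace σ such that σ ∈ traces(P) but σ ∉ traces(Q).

baaa

LTS(P): 10 reachable states
  p0 = b.a.(a.0 | b.0 | (a.0 | 0\{b})) has moves ··b··> p1
  p1 = a.(a.0 | b.0 | (a.0 | 0\{b})) has moves ··a··> p2
  p2 = a.0 | b.0 | (a.0 | 0\{b}) has moves ··a··> p3, ··a··> p4, ··b··> p5
  p3 = 0 | b.0 | (a.0 | 0\{b}) has moves ··a··> p6, ··b··> p7
  p4 = a.0 | b.0 | (0 | 0\{b}) has moves ··a··> p6, ··b··> p8
  p5 = a.0 | 0 | (a.0 | 0\{b}) has moves ··a··> p7, ··a··> p8
  p6 = 0 | b.0 | (0 | 0\{b}) has moves ··b··> p9
  p7 = 0 | 0 | (a.0 | 0\{b}) has moves ··a··> p9
  p8 = a.0 | 0 | (0 | 0\{b}) has moves ··a··> p9
  p9 = 0 | 0 | (0 | 0\{b}) has moves ·
LTS(Q): 10 reachable states
  q0 = b.a.(a.0 | b.0 | (b.0 | 0\{b})) has moves ··b··> q1
  q1 = a.(a.0 | b.0 | (b.0 | 0\{b})) has moves ··a··> q2
  q2 = a.0 | b.0 | (b.0 | 0\{b}) has moves ··a··> q3, ··b··> q4, ··b··> q5
  q3 = 0 | b.0 | (b.0 | 0\{b}) has moves ··b··> q6, ··b··> q7
  q4 = a.0 | 0 | (b.0 | 0\{b}) has moves ··a··> q6, ··b··> q8
  q5 = a.0 | b.0 | (0 | 0\{b}) has moves ··a··> q7, ··b··> q8
  q6 = 0 | 0 | (b.0 | 0\{b}) has moves ··b··> q9
  q7 = 0 | b.0 | (0 | 0\{b}) has moves ··b··> q9
  q8 = a.0 | 0 | (0 | 0\{b}) has moves ··a··> q9
  q9 = 0 | 0 | (0 | 0\{b}) has moves ·
Trace ⟨baaa⟩ through P, begin at {p0}:
  after b @ step 1: {p1}
  after a @ step 2: {p2}
  after a @ step 3: {p3, p4}
  after a @ step 4: {p6}
  P completes σ.
Trace ⟨baaa⟩ through Q, begin at {q0}:
  after b @ step 1: {q1}
  after a @ step 2: {q2}
  after a @ step 3: {q3}
  after a @ step 4: ∅ (Q stuck)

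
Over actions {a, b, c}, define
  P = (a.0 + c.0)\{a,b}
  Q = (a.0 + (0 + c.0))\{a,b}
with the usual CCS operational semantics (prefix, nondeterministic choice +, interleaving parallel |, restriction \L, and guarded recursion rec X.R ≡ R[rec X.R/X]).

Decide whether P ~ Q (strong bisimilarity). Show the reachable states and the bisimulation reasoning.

P ~ Q

P's transition system — 2 states:
  p0 = (a.0 + c.0)\{a,b} :: -c-> p1
  p1 = 0\{a,b} :: stopped
Q's transition system — 2 states:
  q0 = (a.0 + (0 + c.0))\{a,b} :: -c-> q1
  q1 = 0\{a,b} :: stopped
Coarsest stable partition (strong bisimilarity classes):
  B0 = {p0, q0}
  B1 = {p1, q1}
p0 ∈ B0, q0 ∈ B0 → same block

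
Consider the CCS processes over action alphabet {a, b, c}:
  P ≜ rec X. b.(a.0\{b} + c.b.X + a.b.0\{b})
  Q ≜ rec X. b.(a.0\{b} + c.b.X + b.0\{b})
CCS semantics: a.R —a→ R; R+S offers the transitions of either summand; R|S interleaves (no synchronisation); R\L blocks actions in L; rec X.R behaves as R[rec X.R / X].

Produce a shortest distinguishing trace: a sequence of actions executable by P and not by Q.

P's transition system — 5 states:
  u0 = rec X. b.(a.0\{b} + c.b.X + a.b.0\{b}) → =b=> u1
  u1 = a.0\{b} + c.b.(rec X. b.(a.0\{b} + c.b.X + a.b.0\{b})) + a.b.0\{b} → =a=> u2, =a=> u3, =c=> u4
  u2 = 0\{b} → ·
  u3 = b.0\{b} → =b=> u2
  u4 = b.(rec X. b.(a.0\{b} + c.b.X + a.b.0\{b})) → =b=> u0
Q's transition system — 4 states:
  v0 = rec X. b.(a.0\{b} + c.b.X + b.0\{b}) → =b=> v1
  v1 = a.0\{b} + c.b.(rec X. b.(a.0\{b} + c.b.X + b.0\{b})) + b.0\{b} → =a=> v2, =b=> v2, =c=> v3
  v2 = 0\{b} → ·
  v3 = b.(rec X. b.(a.0\{b} + c.b.X + b.0\{b})) → =b=> v0
Executing bab from P (initial set {u0}):
  [1] b ⇒ {u1}
  [2] a ⇒ {u2, u3}
  [3] b ⇒ {u2}
  — P admits the full trace.
Executing bab from Q (initial set {v0}):
  [1] b ⇒ {v1}
  [2] a ⇒ {v2}
  [3] b ⇒ no successor for Q

bab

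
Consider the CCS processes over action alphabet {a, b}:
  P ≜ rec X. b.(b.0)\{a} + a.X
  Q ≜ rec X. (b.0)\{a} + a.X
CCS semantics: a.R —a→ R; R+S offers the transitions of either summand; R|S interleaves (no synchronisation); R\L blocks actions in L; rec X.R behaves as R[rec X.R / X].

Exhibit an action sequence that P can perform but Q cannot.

bb

LTS(P): 3 reachable states
  m0 = rec X. b.(b.0)\{a} + a.X has moves ··a··> m0, ··b··> m1
  m1 = (b.0)\{a} has moves ··b··> m2
  m2 = 0\{a} has moves (no moves)
LTS(Q): 2 reachable states
  n0 = rec X. (b.0)\{a} + a.X has moves ··a··> n0, ··b··> n1
  n1 = 0\{a} has moves (no moves)
Trace ⟨bb⟩ through P, begin at {m0}:
  step 1 (b): {m1}
  step 2 (b): {m2}
  ✓ P
Trace ⟨bb⟩ through Q, begin at {n0}:
  step 1 (b): {n1}
  step 2 (b): ∅ (Q stuck)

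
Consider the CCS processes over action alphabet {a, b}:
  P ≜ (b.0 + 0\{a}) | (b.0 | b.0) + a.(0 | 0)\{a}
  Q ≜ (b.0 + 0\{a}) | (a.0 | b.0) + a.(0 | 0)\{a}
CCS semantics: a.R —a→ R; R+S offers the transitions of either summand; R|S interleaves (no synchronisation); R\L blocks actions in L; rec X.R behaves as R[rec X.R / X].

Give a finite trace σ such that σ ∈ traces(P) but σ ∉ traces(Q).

Reachable graph of P (9 states):
  s0 = (b.0 + 0\{a}) | (b.0 | b.0) + a.(0 | 0)\{a} has moves ··a··> s1, ··b··> s2, ··b··> s3, ··b··> s4
  s1 = (0 | 0)\{a} has moves ·
  s2 = (b.0 + 0\{a}) | (0 | b.0) has moves ··b··> s5, ··b··> s6
  s3 = (b.0 + 0\{a}) | (b.0 | 0) has moves ··b··> s5, ··b··> s7
  s4 = 0 | (b.0 | b.0) has moves ··b··> s6, ··b··> s7
  s5 = (b.0 + 0\{a}) | (0 | 0) has moves ··b··> s8
  s6 = 0 | (0 | b.0) has moves ··b··> s8
  s7 = 0 | (b.0 | 0) has moves ··b··> s8
  s8 = 0 | (0 | 0) has moves ·
Reachable graph of Q (9 states):
  t0 = (b.0 + 0\{a}) | (a.0 | b.0) + a.(0 | 0)\{a} has moves ··a··> t1, ··a··> t2, ··b··> t3, ··b··> t4
  t1 = (0 | 0)\{a} has moves ·
  t2 = (b.0 + 0\{a}) | (0 | b.0) has moves ··b··> t5, ··b··> t6
  t3 = (b.0 + 0\{a}) | (a.0 | 0) has moves ··a··> t5, ··b··> t7
  t4 = 0 | (a.0 | b.0) has moves ··a··> t6, ··b··> t7
  t5 = (b.0 + 0\{a}) | (0 | 0) has moves ··b··> t8
  t6 = 0 | (0 | b.0) has moves ··b··> t8
  t7 = 0 | (a.0 | 0) has moves ··a··> t8
  t8 = 0 | (0 | 0) has moves ·
Run σ = ⟨bbb⟩ on P: start {s0}
  step 1 (b): {s2, s3, s4}
  step 2 (b): {s5, s6, s7}
  step 3 (b): {s8}
  ✓ P
Run σ = ⟨bbb⟩ on Q: start {t0}
  step 1 (b): {t3, t4}
  step 2 (b): {t7}
  step 3 (b): no successor for Q

bbb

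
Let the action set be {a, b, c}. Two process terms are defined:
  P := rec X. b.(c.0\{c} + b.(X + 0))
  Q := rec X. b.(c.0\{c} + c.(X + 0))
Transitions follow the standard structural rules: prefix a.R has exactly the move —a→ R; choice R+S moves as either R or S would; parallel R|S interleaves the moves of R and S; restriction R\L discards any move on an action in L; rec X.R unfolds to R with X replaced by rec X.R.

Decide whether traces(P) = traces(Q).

Reachable graph of P (4 states):
  p0 = rec X. b.(c.0\{c} + b.(X + 0)) | ··b··> p1
  p1 = c.0\{c} + b.((rec X. b.(c.0\{c} + b.(X + 0))) + 0) | ··b··> p2, ··c··> p3
  p2 = (rec X. b.(c.0\{c} + b.(X + 0))) + 0 | ··b··> p1
  p3 = 0\{c} | ·
Reachable graph of Q (4 states):
  q0 = rec X. b.(c.0\{c} + c.(X + 0)) | ··b··> q1
  q1 = c.0\{c} + c.((rec X. b.(c.0\{c} + c.(X + 0))) + 0) | ··c··> q2, ··c··> q3
  q2 = (rec X. b.(c.0\{c} + c.(X + 0))) + 0 | ··b··> q1
  q3 = 0\{c} | ·
Run σ = ⟨bb⟩ on P: start {p0}
  step 1 (b): {p1}
  step 2 (b): {p2}
  P completes σ.
Run σ = ⟨bb⟩ on Q: start {q0}
  step 1 (b): {q1}
  step 2 (b): no successor for Q

NO — witness ⟨bb⟩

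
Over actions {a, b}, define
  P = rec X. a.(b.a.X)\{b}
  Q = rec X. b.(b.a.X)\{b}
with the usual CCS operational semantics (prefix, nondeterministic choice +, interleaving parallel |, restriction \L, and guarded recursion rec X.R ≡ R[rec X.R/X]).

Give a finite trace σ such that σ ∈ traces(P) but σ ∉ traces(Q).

a

LTS(P): 2 reachable states
  p0 = rec X. a.(b.a.X)\{b} → ··a··> p1
  p1 = (b.a.(rec X. a.(b.a.X)\{b}))\{b} → stopped
LTS(Q): 2 reachable states
  q0 = rec X. b.(b.a.X)\{b} → ··b··> q1
  q1 = (b.a.(rec X. b.(b.a.X)\{b}))\{b} → stopped
Run σ = ⟨a⟩ on P: start {p0}
  after a @ step 1: {p1}
  ✓ P
Run σ = ⟨a⟩ on Q: start {q0}
  after a @ step 1: ∅ (Q stuck)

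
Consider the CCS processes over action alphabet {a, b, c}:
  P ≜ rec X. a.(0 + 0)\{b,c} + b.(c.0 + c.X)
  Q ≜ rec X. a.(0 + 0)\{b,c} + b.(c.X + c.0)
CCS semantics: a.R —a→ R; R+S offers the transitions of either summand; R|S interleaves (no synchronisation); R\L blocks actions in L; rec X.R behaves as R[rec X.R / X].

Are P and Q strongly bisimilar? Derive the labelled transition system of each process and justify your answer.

YES

LTS(P): 4 reachable states
  s0 = rec X. a.(0 + 0)\{b,c} + b.(c.0 + c.X) has moves ··a··> s1, ··b··> s2
  s1 = (0 + 0)\{b,c} has moves stopped
  s2 = c.0 + c.(rec X. a.(0 + 0)\{b,c} + b.(c.0 + c.X)) has moves ··c··> s0, ··c··> s3
  s3 = 0 has moves stopped
LTS(Q): 4 reachable states
  t0 = rec X. a.(0 + 0)\{b,c} + b.(c.X + c.0) has moves ··a··> t1, ··b··> t2
  t1 = (0 + 0)\{b,c} has moves stopped
  t2 = c.(rec X. a.(0 + 0)\{b,c} + b.(c.X + c.0)) + c.0 has moves ··c··> t0, ··c··> t3
  t3 = 0 has moves stopped
Bisimilarity quotient blocks:
  B0 = {s0, t0}
  B1 = {s1, s3, t1, t3}
  B2 = {s2, t2}
s0 ∈ B0, t0 ∈ B0 → same block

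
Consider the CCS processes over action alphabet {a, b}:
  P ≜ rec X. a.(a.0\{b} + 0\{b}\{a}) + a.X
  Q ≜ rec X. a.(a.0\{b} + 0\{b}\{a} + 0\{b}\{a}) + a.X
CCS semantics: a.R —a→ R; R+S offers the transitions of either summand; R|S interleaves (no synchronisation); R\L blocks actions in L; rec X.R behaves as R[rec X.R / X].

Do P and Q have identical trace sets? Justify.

traces(P) = traces(Q)

LTS(P): 3 reachable states
  p0 = rec X. a.(a.0\{b} + 0\{b}\{a}) + a.X | -a-> p0, -a-> p1
  p1 = a.0\{b} + 0\{b}\{a} | -a-> p2
  p2 = 0\{b} | ∅
LTS(Q): 3 reachable states
  q0 = rec X. a.(a.0\{b} + 0\{b}\{a} + 0\{b}\{a}) + a.X | -a-> q0, -a-> q1
  q1 = a.0\{b} + 0\{b}\{a} + 0\{b}\{a} | -a-> q2
  q2 = 0\{b} | ∅
Coarsest stable partition (strong bisimilarity classes):
  B0 = {p0, q0}
  B1 = {p1, q1}
  B2 = {p2, q2}
p0 ∈ B0, q0 ∈ B0 → same block
Bisimilar ⇒ trace-equivalent.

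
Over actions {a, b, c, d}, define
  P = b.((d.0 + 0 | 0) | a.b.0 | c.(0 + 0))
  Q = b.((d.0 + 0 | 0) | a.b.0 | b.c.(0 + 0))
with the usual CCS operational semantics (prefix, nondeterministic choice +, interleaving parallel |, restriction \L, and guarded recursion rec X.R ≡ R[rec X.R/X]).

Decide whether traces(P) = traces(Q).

LTS(P): 13 reachable states
  p0 = b.((d.0 + 0 | 0) | a.b.0 | c.(0 + 0)) ⊢ ··b··> p1
  p1 = (d.0 + 0 | 0) | a.b.0 | c.(0 + 0) ⊢ ··a··> p2, ··c··> p3, ··d··> p4
  p2 = (d.0 + 0 | 0) | b.0 | c.(0 + 0) ⊢ ··b··> p5, ··c··> p6, ··d··> p7
  p3 = (d.0 + 0 | 0) | a.b.0 | (0 + 0) ⊢ ··a··> p6, ··d··> p8
  p4 = 0 | a.b.0 | c.(0 + 0) ⊢ ··a··> p7, ··c··> p8
  p5 = (d.0 + 0 | 0) | 0 | c.(0 + 0) ⊢ ··c··> p9, ··d··> p10
  p6 = (d.0 + 0 | 0) | b.0 | (0 + 0) ⊢ ··b··> p9, ··d··> p11
  p7 = 0 | b.0 | c.(0 + 0) ⊢ ··b··> p10, ··c··> p11
  p8 = 0 | a.b.0 | (0 + 0) ⊢ ··a··> p11
  p9 = (d.0 + 0 | 0) | 0 | (0 + 0) ⊢ ··d··> p12
  p10 = 0 | 0 | c.(0 + 0) ⊢ ··c··> p12
  p11 = 0 | b.0 | (0 + 0) ⊢ ··b··> p12
  p12 = 0 | 0 | (0 + 0) ⊢ stopped
LTS(Q): 19 reachable states
  q0 = b.((d.0 + 0 | 0) | a.b.0 | b.c.(0 + 0)) ⊢ ··b··> q1
  q1 = (d.0 + 0 | 0) | a.b.0 | b.c.(0 + 0) ⊢ ··a··> q2, ··b··> q3, ··d··> q4
  q2 = (d.0 + 0 | 0) | b.0 | b.c.(0 + 0) ⊢ ··b··> q5, ··b··> q6, ··d··> q7
  q3 = (d.0 + 0 | 0) | a.b.0 | c.(0 + 0) ⊢ ··a··> q6, ··c··> q8, ··d··> q9
  q4 = 0 | a.b.0 | b.c.(0 + 0) ⊢ ··a··> q7, ··b··> q9
  q5 = (d.0 + 0 | 0) | 0 | b.c.(0 + 0) ⊢ ··b··> q10, ··d··> q11
  q6 = (d.0 + 0 | 0) | b.0 | c.(0 + 0) ⊢ ··b··> q10, ··c··> q12, ··d··> q13
  q7 = 0 | b.0 | b.c.(0 + 0) ⊢ ··b··> q11, ··b··> q13
  q8 = (d.0 + 0 | 0) | a.b.0 | (0 + 0) ⊢ ··a··> q12, ··d··> q14
  q9 = 0 | a.b.0 | c.(0 + 0) ⊢ ··a··> q13, ··c··> q14
  q10 = (d.0 + 0 | 0) | 0 | c.(0 + 0) ⊢ ··c··> q15, ··d··> q16
  q11 = 0 | 0 | b.c.(0 + 0) ⊢ ··b··> q16
  q12 = (d.0 + 0 | 0) | b.0 | (0 + 0) ⊢ ··b··> q15, ··d··> q17
  q13 = 0 | b.0 | c.(0 + 0) ⊢ ··b··> q16, ··c··> q17
  q14 = 0 | a.b.0 | (0 + 0) ⊢ ··a··> q17
  q15 = (d.0 + 0 | 0) | 0 | (0 + 0) ⊢ ··d··> q18
  q16 = 0 | 0 | c.(0 + 0) ⊢ ··c··> q18
  q17 = 0 | b.0 | (0 + 0) ⊢ ··b··> q18
  q18 = 0 | 0 | (0 + 0) ⊢ stopped
Executing bc from P (initial set {p0}):
  [1] b ⇒ {p1}
  [2] c ⇒ {p3}
  ✓ P
Executing bc from Q (initial set {q0}):
  [1] b ⇒ {q1}
  [2] c ⇒ ∅ (Q stuck)

NO — witness ⟨bc⟩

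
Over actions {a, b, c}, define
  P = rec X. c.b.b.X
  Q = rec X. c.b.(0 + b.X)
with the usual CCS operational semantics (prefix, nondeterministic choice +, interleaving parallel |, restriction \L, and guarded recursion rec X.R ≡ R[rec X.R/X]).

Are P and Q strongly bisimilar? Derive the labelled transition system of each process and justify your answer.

LTS(P): 3 reachable states
  m0 = rec X. c.b.b.X → —c→ m1
  m1 = b.b.(rec X. c.b.b.X) → —b→ m2
  m2 = b.(rec X. c.b.b.X) → —b→ m0
LTS(Q): 3 reachable states
  n0 = rec X. c.b.(0 + b.X) → —c→ n1
  n1 = b.(0 + b.(rec X. c.b.(0 + b.X))) → —b→ n2
  n2 = 0 + b.(rec X. c.b.(0 + b.X)) → —b→ n0
Bisimilarity quotient blocks:
  B0 = {m0, n0}
  B1 = {m1, n1}
  B2 = {m2, n2}
m0 ∈ B0, n0 ∈ B0 → same block

bisimilar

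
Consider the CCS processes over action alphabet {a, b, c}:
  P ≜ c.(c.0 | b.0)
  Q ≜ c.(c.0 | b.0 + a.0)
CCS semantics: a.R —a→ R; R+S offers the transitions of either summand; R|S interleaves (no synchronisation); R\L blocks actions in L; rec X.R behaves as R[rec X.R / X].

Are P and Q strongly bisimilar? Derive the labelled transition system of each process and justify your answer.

NO

LTS(P): 5 reachable states
  s0 = c.(c.0 | b.0) | =c=> s1
  s1 = c.0 | b.0 | =b=> s2, =c=> s3
  s2 = c.0 | 0 | =c=> s4
  s3 = 0 | b.0 | =b=> s4
  s4 = 0 | 0 | ·
LTS(Q): 6 reachable states
  t0 = c.(c.0 | b.0 + a.0) | =c=> t1
  t1 = c.0 | b.0 + a.0 | =a=> t2, =b=> t3, =c=> t4
  t2 = 0 | ·
  t3 = c.0 | 0 | =c=> t5
  t4 = 0 | b.0 | =b=> t5
  t5 = 0 | 0 | ·
Coarsest stable partition (strong bisimilarity classes):
  B0 = {s0}
  B1 = {s1}
  B2 = {s3, t4}
  B3 = {s4, t2, t5}
  B4 = {s2, t3}
  B5 = {t0}
  B6 = {t1}
s0 ∈ B0, t0 ∈ B5 → different blocks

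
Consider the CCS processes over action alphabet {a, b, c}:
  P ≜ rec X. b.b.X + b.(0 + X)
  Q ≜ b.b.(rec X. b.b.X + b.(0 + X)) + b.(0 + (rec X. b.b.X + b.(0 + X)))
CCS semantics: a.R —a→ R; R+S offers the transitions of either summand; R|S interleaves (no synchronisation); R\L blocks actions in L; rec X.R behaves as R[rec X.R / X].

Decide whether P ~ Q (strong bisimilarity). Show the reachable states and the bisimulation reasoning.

P's transition system — 3 states:
  p0 = rec X. b.b.X + b.(0 + X) → =b=> p1, =b=> p2
  p1 = 0 + (rec X. b.b.X + b.(0 + X)) → =b=> p1, =b=> p2
  p2 = b.(rec X. b.b.X + b.(0 + X)) → =b=> p0
Q's transition system — 4 states:
  q0 = b.b.(rec X. b.b.X + b.(0 + X)) + b.(0 + (rec X. b.b.X + b.(0 + X))) → =b=> q1, =b=> q2
  q1 = 0 + (rec X. b.b.X + b.(0 + X)) → =b=> q1, =b=> q2
  q2 = b.(rec X. b.b.X + b.(0 + X)) → =b=> q3
  q3 = rec X. b.b.X + b.(0 + X) → =b=> q1, =b=> q2
Bisimilarity quotient blocks:
  B0 = {p0, p1, p2, q0, q1, q2, q3}
p0 ∈ B0, q0 ∈ B0 → same block

P ~ Q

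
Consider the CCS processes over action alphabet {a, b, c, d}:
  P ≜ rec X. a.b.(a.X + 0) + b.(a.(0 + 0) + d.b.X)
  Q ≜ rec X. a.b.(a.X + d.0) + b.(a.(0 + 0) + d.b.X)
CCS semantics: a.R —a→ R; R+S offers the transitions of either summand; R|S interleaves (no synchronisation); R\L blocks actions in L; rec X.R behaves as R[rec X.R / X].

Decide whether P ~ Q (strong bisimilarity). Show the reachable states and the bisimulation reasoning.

LTS(P): 6 reachable states
  u0 = rec X. a.b.(a.X + 0) + b.(a.(0 + 0) + d.b.X) ⊢ ··a··> u1, ··b··> u2
  u1 = b.(a.(rec X. a.b.(a.X + 0) + b.(a.(0 + 0) + d.b.X)) + 0) ⊢ ··b··> u3
  u2 = a.(0 + 0) + d.b.(rec X. a.b.(a.X + 0) + b.(a.(0 + 0) + d.b.X)) ⊢ ··a··> u4, ··d··> u5
  u3 = a.(rec X. a.b.(a.X + 0) + b.(a.(0 + 0) + d.b.X)) + 0 ⊢ ··a··> u0
  u4 = 0 + 0 ⊢ stopped
  u5 = b.(rec X. a.b.(a.X + 0) + b.(a.(0 + 0) + d.b.X)) ⊢ ··b··> u0
LTS(Q): 7 reachable states
  v0 = rec X. a.b.(a.X + d.0) + b.(a.(0 + 0) + d.b.X) ⊢ ··a··> v1, ··b··> v2
  v1 = b.(a.(rec X. a.b.(a.X + d.0) + b.(a.(0 + 0) + d.b.X)) + d.0) ⊢ ··b··> v3
  v2 = a.(0 + 0) + d.b.(rec X. a.b.(a.X + d.0) + b.(a.(0 + 0) + d.b.X)) ⊢ ··a··> v4, ··d··> v5
  v3 = a.(rec X. a.b.(a.X + d.0) + b.(a.(0 + 0) + d.b.X)) + d.0 ⊢ ··a··> v0, ··d··> v6
  v4 = 0 + 0 ⊢ stopped
  v5 = b.(rec X. a.b.(a.X + d.0) + b.(a.(0 + 0) + d.b.X)) ⊢ ··b··> v0
  v6 = 0 ⊢ stopped
Coarsest stable partition (strong bisimilarity classes):
  B0 = {u0}
  B1 = {u1}
  B2 = {u3}
  B3 = {u2}
  B4 = {u4, v4, v6}
  B5 = {u5}
  B6 = {v0}
  B7 = {v1}
  B8 = {v3}
  B9 = {v2}
  B10 = {v5}
u0 ∈ B0, v0 ∈ B6 → different blocks

P ≁ Q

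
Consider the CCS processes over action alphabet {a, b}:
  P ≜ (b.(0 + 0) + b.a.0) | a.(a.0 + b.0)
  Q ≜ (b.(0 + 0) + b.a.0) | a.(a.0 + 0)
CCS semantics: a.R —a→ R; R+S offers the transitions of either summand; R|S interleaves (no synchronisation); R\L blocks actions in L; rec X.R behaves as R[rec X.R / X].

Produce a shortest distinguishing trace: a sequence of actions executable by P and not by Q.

abb

LTS(P): 12 reachable states
  s0 = (b.(0 + 0) + b.a.0) | a.(a.0 + b.0) | -a-> s1, -b-> s2, -b-> s3
  s1 = (b.(0 + 0) + b.a.0) | (a.0 + b.0) | -a-> s4, -b-> s4, -b-> s5, -b-> s6
  s2 = (0 + 0) | a.(a.0 + b.0) | -a-> s5
  s3 = a.0 | a.(a.0 + b.0) | -a-> s6, -a-> s7
  s4 = (b.(0 + 0) + b.a.0) | 0 | -b-> s8, -b-> s9
  s5 = (0 + 0) | (a.0 + b.0) | -a-> s8, -b-> s8
  s6 = a.0 | (a.0 + b.0) | -a-> s10, -a-> s9, -b-> s9
  s7 = 0 | a.(a.0 + b.0) | -a-> s10
  s8 = (0 + 0) | 0 | ·
  s9 = a.0 | 0 | -a-> s11
  s10 = 0 | (a.0 + b.0) | -a-> s11, -b-> s11
  s11 = 0 | 0 | ·
LTS(Q): 12 reachable states
  t0 = (b.(0 + 0) + b.a.0) | a.(a.0 + 0) | -a-> t1, -b-> t2, -b-> t3
  t1 = (b.(0 + 0) + b.a.0) | (a.0 + 0) | -a-> t4, -b-> t5, -b-> t6
  t2 = (0 + 0) | a.(a.0 + 0) | -a-> t5
  t3 = a.0 | a.(a.0 + 0) | -a-> t6, -a-> t7
  t4 = (b.(0 + 0) + b.a.0) | 0 | -b-> t8, -b-> t9
  t5 = (0 + 0) | (a.0 + 0) | -a-> t8
  t6 = a.0 | (a.0 + 0) | -a-> t10, -a-> t9
  t7 = 0 | a.(a.0 + 0) | -a-> t10
  t8 = (0 + 0) | 0 | ·
  t9 = a.0 | 0 | -a-> t11
  t10 = 0 | (a.0 + 0) | -a-> t11
  t11 = 0 | 0 | ·
Executing abb from P (initial set {s0}):
  step 1 (a): {s1}
  step 2 (b): {s4, s5, s6}
  step 3 (b): {s8, s9}
  — P admits the full trace.
Executing abb from Q (initial set {t0}):
  step 1 (a): {t1}
  step 2 (b): {t5, t6}
  step 3 (b): no successor for Q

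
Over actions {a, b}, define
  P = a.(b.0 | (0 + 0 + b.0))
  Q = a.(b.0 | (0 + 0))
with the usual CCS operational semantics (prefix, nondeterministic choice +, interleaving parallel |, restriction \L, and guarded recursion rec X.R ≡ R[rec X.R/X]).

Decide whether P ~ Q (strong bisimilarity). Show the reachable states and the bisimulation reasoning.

P's transition system — 5 states:
  m0 = a.(b.0 | (0 + 0 + b.0)) :: -a-> m1
  m1 = b.0 | (0 + 0 + b.0) :: -b-> m2, -b-> m3
  m2 = 0 | (0 + 0 + b.0) :: -b-> m4
  m3 = b.0 | 0 :: -b-> m4
  m4 = 0 | 0 :: ∅
Q's transition system — 3 states:
  n0 = a.(b.0 | (0 + 0)) :: -a-> n1
  n1 = b.0 | (0 + 0) :: -b-> n2
  n2 = 0 | (0 + 0) :: ∅
Bisimilarity quotient blocks:
  B0 = {m0}
  B1 = {m1}
  B2 = {m2, m3, n1}
  B3 = {m4, n2}
  B4 = {n0}
m0 ∈ B0, n0 ∈ B4 → different blocks

P ≁ Q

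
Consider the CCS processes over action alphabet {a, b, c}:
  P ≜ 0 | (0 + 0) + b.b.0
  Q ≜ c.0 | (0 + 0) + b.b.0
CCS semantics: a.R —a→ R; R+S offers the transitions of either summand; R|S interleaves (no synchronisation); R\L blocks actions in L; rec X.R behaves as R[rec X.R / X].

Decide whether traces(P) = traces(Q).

LTS(P): 3 reachable states
  s0 = 0 | (0 + 0) + b.b.0 :: ··b··> s1
  s1 = b.0 :: ··b··> s2
  s2 = 0 :: stopped
LTS(Q): 4 reachable states
  t0 = c.0 | (0 + 0) + b.b.0 :: ··b··> t1, ··c··> t2
  t1 = b.0 :: ··b··> t3
  t2 = 0 | (0 + 0) :: stopped
  t3 = 0 :: stopped
Run σ = ⟨c⟩ on Q: start {t0}
  step 1 (c): {t2}
  Q completes σ.
Run σ = ⟨c⟩ on P: start {s0}
  step 1 (c): ∅ (P stuck)

NO — witness ⟨c⟩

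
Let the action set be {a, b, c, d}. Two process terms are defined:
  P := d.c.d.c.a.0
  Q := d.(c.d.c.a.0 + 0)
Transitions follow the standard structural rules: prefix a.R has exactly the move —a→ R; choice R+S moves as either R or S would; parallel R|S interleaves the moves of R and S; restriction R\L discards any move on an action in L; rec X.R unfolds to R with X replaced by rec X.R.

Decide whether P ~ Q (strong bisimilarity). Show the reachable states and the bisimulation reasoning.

bisimilar

P's transition system — 6 states:
  m0 = d.c.d.c.a.0 :: --d--▸ m1
  m1 = c.d.c.a.0 :: --c--▸ m2
  m2 = d.c.a.0 :: --d--▸ m3
  m3 = c.a.0 :: --c--▸ m4
  m4 = a.0 :: --a--▸ m5
  m5 = 0 :: ·
Q's transition system — 6 states:
  n0 = d.(c.d.c.a.0 + 0) :: --d--▸ n1
  n1 = c.d.c.a.0 + 0 :: --c--▸ n2
  n2 = d.c.a.0 :: --d--▸ n3
  n3 = c.a.0 :: --c--▸ n4
  n4 = a.0 :: --a--▸ n5
  n5 = 0 :: ·
Bisimilarity quotient blocks:
  B0 = {m0, n0}
  B1 = {m1, n1}
  B2 = {m2, n2}
  B3 = {m3, n3}
  B4 = {m4, n4}
  B5 = {m5, n5}
m0 ∈ B0, n0 ∈ B0 → same block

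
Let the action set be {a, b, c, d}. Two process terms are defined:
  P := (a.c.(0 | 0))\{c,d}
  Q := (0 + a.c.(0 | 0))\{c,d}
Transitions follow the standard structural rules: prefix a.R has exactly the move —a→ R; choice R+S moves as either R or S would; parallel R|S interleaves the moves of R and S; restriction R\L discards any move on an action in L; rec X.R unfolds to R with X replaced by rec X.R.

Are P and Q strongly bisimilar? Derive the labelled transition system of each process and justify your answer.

P ~ Q

LTS(P): 2 reachable states
  m0 = (a.c.(0 | 0))\{c,d} → —a→ m1
  m1 = (c.(0 | 0))\{c,d} → ∅
LTS(Q): 2 reachable states
  n0 = (0 + a.c.(0 | 0))\{c,d} → —a→ n1
  n1 = (c.(0 | 0))\{c,d} → ∅
Bisimilarity quotient blocks:
  B0 = {m0, n0}
  B1 = {m1, n1}
m0 ∈ B0, n0 ∈ B0 → same block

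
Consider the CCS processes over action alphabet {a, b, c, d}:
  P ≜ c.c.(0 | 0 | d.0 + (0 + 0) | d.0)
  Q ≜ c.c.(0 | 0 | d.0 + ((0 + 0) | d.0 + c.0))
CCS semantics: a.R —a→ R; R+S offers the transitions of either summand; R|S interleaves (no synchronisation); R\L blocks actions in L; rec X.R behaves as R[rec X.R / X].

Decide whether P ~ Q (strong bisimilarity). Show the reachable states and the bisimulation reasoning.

LTS(P): 5 reachable states
  u0 = c.c.(0 | 0 | d.0 + (0 + 0) | d.0) has moves =c=> u1
  u1 = c.(0 | 0 | d.0 + (0 + 0) | d.0) has moves =c=> u2
  u2 = 0 | 0 | d.0 + (0 + 0) | d.0 has moves =d=> u3, =d=> u4
  u3 = (0 + 0) | 0 has moves ∅
  u4 = 0 | 0 | 0 has moves ∅
LTS(Q): 6 reachable states
  v0 = c.c.(0 | 0 | d.0 + ((0 + 0) | d.0 + c.0)) has moves =c=> v1
  v1 = c.(0 | 0 | d.0 + ((0 + 0) | d.0 + c.0)) has moves =c=> v2
  v2 = 0 | 0 | d.0 + ((0 + 0) | d.0 + c.0) has moves =c=> v3, =d=> v4, =d=> v5
  v3 = 0 has moves ∅
  v4 = (0 + 0) | 0 has moves ∅
  v5 = 0 | 0 | 0 has moves ∅
Coarsest stable partition (strong bisimilarity classes):
  B0 = {u0}
  B1 = {u1}
  B2 = {u2}
  B3 = {u3, u4, v3, v4, v5}
  B4 = {v0}
  B5 = {v1}
  B6 = {v2}
u0 ∈ B0, v0 ∈ B4 → different blocks

P ≁ Q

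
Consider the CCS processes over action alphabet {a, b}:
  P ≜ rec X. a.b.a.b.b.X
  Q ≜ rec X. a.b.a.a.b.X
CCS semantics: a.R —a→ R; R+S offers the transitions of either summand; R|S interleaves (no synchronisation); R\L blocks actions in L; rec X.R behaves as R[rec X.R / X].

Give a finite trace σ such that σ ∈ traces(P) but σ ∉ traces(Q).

LTS(P): 5 reachable states
  s0 = rec X. a.b.a.b.b.X ⊢ ··a··> s1
  s1 = b.a.b.b.(rec X. a.b.a.b.b.X) ⊢ ··b··> s2
  s2 = a.b.b.(rec X. a.b.a.b.b.X) ⊢ ··a··> s3
  s3 = b.b.(rec X. a.b.a.b.b.X) ⊢ ··b··> s4
  s4 = b.(rec X. a.b.a.b.b.X) ⊢ ··b··> s0
LTS(Q): 5 reachable states
  t0 = rec X. a.b.a.a.b.X ⊢ ··a··> t1
  t1 = b.a.a.b.(rec X. a.b.a.a.b.X) ⊢ ··b··> t2
  t2 = a.a.b.(rec X. a.b.a.a.b.X) ⊢ ··a··> t3
  t3 = a.b.(rec X. a.b.a.a.b.X) ⊢ ··a··> t4
  t4 = b.(rec X. a.b.a.a.b.X) ⊢ ··b··> t0
Run σ = ⟨abab⟩ on P: start {s0}
  after a @ step 1: {s1}
  after b @ step 2: {s2}
  after a @ step 3: {s3}
  after b @ step 4: {s4}
  P completes σ.
Run σ = ⟨abab⟩ on Q: start {t0}
  after a @ step 1: {t1}
  after b @ step 2: {t2}
  after a @ step 3: {t3}
  after b @ step 4: no successor for Q

abab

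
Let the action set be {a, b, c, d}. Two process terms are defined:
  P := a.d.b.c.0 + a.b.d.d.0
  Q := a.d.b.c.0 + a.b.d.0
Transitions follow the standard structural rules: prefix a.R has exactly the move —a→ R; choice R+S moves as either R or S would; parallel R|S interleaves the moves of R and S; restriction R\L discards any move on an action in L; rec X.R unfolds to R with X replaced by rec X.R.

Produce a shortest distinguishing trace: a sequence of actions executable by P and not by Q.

abdd

P's transition system — 8 states:
  s0 = a.d.b.c.0 + a.b.d.d.0 | ··a··> s1, ··a··> s2
  s1 = b.d.d.0 | ··b··> s3
  s2 = d.b.c.0 | ··d··> s4
  s3 = d.d.0 | ··d··> s5
  s4 = b.c.0 | ··b··> s6
  s5 = d.0 | ··d··> s7
  s6 = c.0 | ··c··> s7
  s7 = 0 | ∅
Q's transition system — 7 states:
  t0 = a.d.b.c.0 + a.b.d.0 | ··a··> t1, ··a··> t2
  t1 = b.d.0 | ··b··> t3
  t2 = d.b.c.0 | ··d··> t4
  t3 = d.0 | ··d··> t5
  t4 = b.c.0 | ··b··> t6
  t5 = 0 | ∅
  t6 = c.0 | ··c··> t5
Run σ = ⟨abdd⟩ on P: start {s0}
  after a @ step 1: {s1, s2}
  after b @ step 2: {s3}
  after d @ step 3: {s5}
  after d @ step 4: {s7}
  — P admits the full trace.
Run σ = ⟨abdd⟩ on Q: start {t0}
  after a @ step 1: {t1, t2}
  after b @ step 2: {t3}
  after d @ step 3: {t5}
  after d @ step 4: ∅  — Q cannot continue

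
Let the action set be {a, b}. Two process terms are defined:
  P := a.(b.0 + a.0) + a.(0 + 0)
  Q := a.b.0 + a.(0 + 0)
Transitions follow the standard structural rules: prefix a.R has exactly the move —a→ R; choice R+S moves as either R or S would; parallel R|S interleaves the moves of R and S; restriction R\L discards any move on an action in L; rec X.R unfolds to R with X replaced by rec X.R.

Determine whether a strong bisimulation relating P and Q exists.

not bisimilar

Reachable graph of P (4 states):
  s0 = a.(b.0 + a.0) + a.(0 + 0) ⊢ -a-> s1, -a-> s2
  s1 = 0 + 0 ⊢ ∅
  s2 = b.0 + a.0 ⊢ -a-> s3, -b-> s3
  s3 = 0 ⊢ ∅
Reachable graph of Q (4 states):
  t0 = a.b.0 + a.(0 + 0) ⊢ -a-> t1, -a-> t2
  t1 = 0 + 0 ⊢ ∅
  t2 = b.0 ⊢ -b-> t3
  t3 = 0 ⊢ ∅
Bisimilarity quotient blocks:
  B0 = {s0}
  B1 = {s1, s3, t1, t3}
  B2 = {s2}
  B3 = {t0}
  B4 = {t2}
s0 ∈ B0, t0 ∈ B3 → different blocks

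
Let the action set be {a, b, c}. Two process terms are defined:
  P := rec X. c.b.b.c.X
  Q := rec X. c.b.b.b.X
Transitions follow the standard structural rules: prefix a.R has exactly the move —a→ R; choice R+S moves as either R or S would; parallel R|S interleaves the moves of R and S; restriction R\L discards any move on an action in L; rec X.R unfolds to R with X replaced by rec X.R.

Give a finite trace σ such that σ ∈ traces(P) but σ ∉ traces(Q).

cbbc

LTS(P): 4 reachable states
  m0 = rec X. c.b.b.c.X | ··c··> m1
  m1 = b.b.c.(rec X. c.b.b.c.X) | ··b··> m2
  m2 = b.c.(rec X. c.b.b.c.X) | ··b··> m3
  m3 = c.(rec X. c.b.b.c.X) | ··c··> m0
LTS(Q): 4 reachable states
  n0 = rec X. c.b.b.b.X | ··c··> n1
  n1 = b.b.b.(rec X. c.b.b.b.X) | ··b··> n2
  n2 = b.b.(rec X. c.b.b.b.X) | ··b··> n3
  n3 = b.(rec X. c.b.b.b.X) | ··b··> n0
Trace ⟨cbbc⟩ through P, begin at {m0}:
  after c @ step 1: {m1}
  after b @ step 2: {m2}
  after b @ step 3: {m3}
  after c @ step 4: {m0}
  ✓ P
Trace ⟨cbbc⟩ through Q, begin at {n0}:
  after c @ step 1: {n1}
  after b @ step 2: {n2}
  after b @ step 3: {n3}
  after c @ step 4: no successor for Q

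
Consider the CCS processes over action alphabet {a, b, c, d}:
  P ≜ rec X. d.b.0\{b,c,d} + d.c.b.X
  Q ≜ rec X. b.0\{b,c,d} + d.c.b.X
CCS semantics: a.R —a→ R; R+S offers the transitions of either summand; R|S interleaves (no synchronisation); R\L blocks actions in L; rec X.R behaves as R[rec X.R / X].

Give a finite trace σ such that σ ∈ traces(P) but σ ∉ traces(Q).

LTS(P): 5 reachable states
  u0 = rec X. d.b.0\{b,c,d} + d.c.b.X has moves ··d··> u1, ··d··> u2
  u1 = b.0\{b,c,d} has moves ··b··> u3
  u2 = c.b.(rec X. d.b.0\{b,c,d} + d.c.b.X) has moves ··c··> u4
  u3 = 0\{b,c,d} has moves ∅
  u4 = b.(rec X. d.b.0\{b,c,d} + d.c.b.X) has moves ··b··> u0
LTS(Q): 4 reachable states
  v0 = rec X. b.0\{b,c,d} + d.c.b.X has moves ··b··> v1, ··d··> v2
  v1 = 0\{b,c,d} has moves ∅
  v2 = c.b.(rec X. b.0\{b,c,d} + d.c.b.X) has moves ··c··> v3
  v3 = b.(rec X. b.0\{b,c,d} + d.c.b.X) has moves ··b··> v0
Run σ = ⟨db⟩ on P: start {u0}
  [1] d ⇒ {u1, u2}
  [2] b ⇒ {u3}
  ✓ P
Run σ = ⟨db⟩ on Q: start {v0}
  [1] d ⇒ {v2}
  [2] b ⇒ no successor for Q

db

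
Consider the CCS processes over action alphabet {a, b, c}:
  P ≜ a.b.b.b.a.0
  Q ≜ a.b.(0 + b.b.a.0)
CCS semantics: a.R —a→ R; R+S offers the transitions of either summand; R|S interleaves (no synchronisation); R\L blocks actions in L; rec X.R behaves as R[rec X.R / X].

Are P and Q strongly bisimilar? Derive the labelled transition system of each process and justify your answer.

bisimilar

P's transition system — 6 states:
  u0 = a.b.b.b.a.0 | =a=> u1
  u1 = b.b.b.a.0 | =b=> u2
  u2 = b.b.a.0 | =b=> u3
  u3 = b.a.0 | =b=> u4
  u4 = a.0 | =a=> u5
  u5 = 0 | deadlocked
Q's transition system — 6 states:
  v0 = a.b.(0 + b.b.a.0) | =a=> v1
  v1 = b.(0 + b.b.a.0) | =b=> v2
  v2 = 0 + b.b.a.0 | =b=> v3
  v3 = b.a.0 | =b=> v4
  v4 = a.0 | =a=> v5
  v5 = 0 | deadlocked
Partition-refinement fixed point:
  B0 = {u0, v0}
  B1 = {u1, v1}
  B2 = {u2, v2}
  B3 = {u3, v3}
  B4 = {u4, v4}
  B5 = {u5, v5}
u0 ∈ B0, v0 ∈ B0 → same block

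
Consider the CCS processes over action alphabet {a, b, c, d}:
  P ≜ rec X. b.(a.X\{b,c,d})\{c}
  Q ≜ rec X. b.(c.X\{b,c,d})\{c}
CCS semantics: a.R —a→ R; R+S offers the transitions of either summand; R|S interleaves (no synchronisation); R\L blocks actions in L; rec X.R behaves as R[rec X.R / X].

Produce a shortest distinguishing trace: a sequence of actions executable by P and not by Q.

Reachable graph of P (3 states):
  u0 = rec X. b.(a.X\{b,c,d})\{c} | -b-> u1
  u1 = (a.(rec X. b.(a.X\{b,c,d})\{c})\{b,c,d})\{c} | -a-> u2
  u2 = (rec X. b.(a.X\{b,c,d})\{c})\{b,c,d}\{c} | (no moves)
Reachable graph of Q (2 states):
  v0 = rec X. b.(c.X\{b,c,d})\{c} | -b-> v1
  v1 = (c.(rec X. b.(c.X\{b,c,d})\{c})\{b,c,d})\{c} | (no moves)
Trace ⟨ba⟩ through P, begin at {u0}:
  [1] b ⇒ {u1}
  [2] a ⇒ {u2}
  P completes σ.
Trace ⟨ba⟩ through Q, begin at {v0}:
  [1] b ⇒ {v1}
  [2] a ⇒ ∅ (Q stuck)

ba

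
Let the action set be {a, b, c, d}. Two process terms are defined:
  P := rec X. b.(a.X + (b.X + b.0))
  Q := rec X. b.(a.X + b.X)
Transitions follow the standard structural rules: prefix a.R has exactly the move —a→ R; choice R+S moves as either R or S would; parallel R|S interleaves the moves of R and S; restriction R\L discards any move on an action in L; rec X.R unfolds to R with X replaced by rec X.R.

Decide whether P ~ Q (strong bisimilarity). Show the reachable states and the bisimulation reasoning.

LTS(P): 3 reachable states
  s0 = rec X. b.(a.X + (b.X + b.0)) | --b--▸ s1
  s1 = a.(rec X. b.(a.X + (b.X + b.0))) + (b.(rec X. b.(a.X + (b.X + b.0))) + b.0) | --a--▸ s0, --b--▸ s0, --b--▸ s2
  s2 = 0 | ·
LTS(Q): 2 reachable states
  t0 = rec X. b.(a.X + b.X) | --b--▸ t1
  t1 = a.(rec X. b.(a.X + b.X)) + b.(rec X. b.(a.X + b.X)) | --a--▸ t0, --b--▸ t0
Bisimilarity quotient blocks:
  B0 = {s0}
  B1 = {s1}
  B2 = {s2}
  B3 = {t0}
  B4 = {t1}
s0 ∈ B0, t0 ∈ B3 → different blocks

P ≁ Q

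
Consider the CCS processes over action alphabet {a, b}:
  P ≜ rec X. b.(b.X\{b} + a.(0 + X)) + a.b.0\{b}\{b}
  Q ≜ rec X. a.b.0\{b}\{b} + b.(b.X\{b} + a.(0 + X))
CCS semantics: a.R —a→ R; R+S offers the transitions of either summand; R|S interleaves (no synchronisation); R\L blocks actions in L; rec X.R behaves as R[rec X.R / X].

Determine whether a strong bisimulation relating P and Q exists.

P ~ Q

P's transition system — 7 states:
  s0 = rec X. b.(b.X\{b} + a.(0 + X)) + a.b.0\{b}\{b} has moves -a-> s1, -b-> s2
  s1 = b.0\{b}\{b} has moves -b-> s3
  s2 = b.(rec X. b.(b.X\{b} + a.(0 + X)) + a.b.0\{b}\{b})\{b} + a.(0 + (rec X. b.(b.X\{b} + a.(0 + X)) + a.b.0\{b}\{b})) has moves -a-> s4, -b-> s5
  s3 = 0\{b}\{b} has moves deadlocked
  s4 = 0 + (rec X. b.(b.X\{b} + a.(0 + X)) + a.b.0\{b}\{b}) has moves -a-> s1, -b-> s2
  s5 = (rec X. b.(b.X\{b} + a.(0 + X)) + a.b.0\{b}\{b})\{b} has moves -a-> s6
  s6 = (b.0\{b}\{b})\{b} has moves deadlocked
Q's transition system — 7 states:
  t0 = rec X. a.b.0\{b}\{b} + b.(b.X\{b} + a.(0 + X)) has moves -a-> t1, -b-> t2
  t1 = b.0\{b}\{b} has moves -b-> t3
  t2 = b.(rec X. a.b.0\{b}\{b} + b.(b.X\{b} + a.(0 + X)))\{b} + a.(0 + (rec X. a.b.0\{b}\{b} + b.(b.X\{b} + a.(0 + X)))) has moves -a-> t4, -b-> t5
  t3 = 0\{b}\{b} has moves deadlocked
  t4 = 0 + (rec X. a.b.0\{b}\{b} + b.(b.X\{b} + a.(0 + X))) has moves -a-> t1, -b-> t2
  t5 = (rec X. a.b.0\{b}\{b} + b.(b.X\{b} + a.(0 + X)))\{b} has moves -a-> t6
  t6 = (b.0\{b}\{b})\{b} has moves deadlocked
Partition-refinement fixed point:
  B0 = {s0, s4, t0, t4}
  B1 = {s1, t1}
  B2 = {s3, s6, t3, t6}
  B3 = {s2, t2}
  B4 = {s5, t5}
s0 ∈ B0, t0 ∈ B0 → same block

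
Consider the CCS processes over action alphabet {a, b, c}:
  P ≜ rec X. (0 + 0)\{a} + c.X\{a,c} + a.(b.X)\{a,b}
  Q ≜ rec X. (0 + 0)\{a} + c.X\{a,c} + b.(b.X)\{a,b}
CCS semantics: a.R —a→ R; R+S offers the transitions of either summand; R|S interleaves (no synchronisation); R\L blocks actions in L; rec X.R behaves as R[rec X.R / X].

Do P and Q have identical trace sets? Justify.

traces(P) ≠ traces(Q) — witness ⟨a⟩

Reachable graph of P (3 states):
  p0 = rec X. (0 + 0)\{a} + c.X\{a,c} + a.(b.X)\{a,b} → -a-> p1, -c-> p2
  p1 = (b.(rec X. (0 + 0)\{a} + c.X\{a,c} + a.(b.X)\{a,b}))\{a,b} → stopped
  p2 = (rec X. (0 + 0)\{a} + c.X\{a,c} + a.(b.X)\{a,b})\{a,c} → stopped
Reachable graph of Q (4 states):
  q0 = rec X. (0 + 0)\{a} + c.X\{a,c} + b.(b.X)\{a,b} → -b-> q1, -c-> q2
  q1 = (b.(rec X. (0 + 0)\{a} + c.X\{a,c} + b.(b.X)\{a,b}))\{a,b} → stopped
  q2 = (rec X. (0 + 0)\{a} + c.X\{a,c} + b.(b.X)\{a,b})\{a,c} → -b-> q3
  q3 = (b.(rec X. (0 + 0)\{a} + c.X\{a,c} + b.(b.X)\{a,b}))\{a,b}\{a,c} → stopped
Executing a from P (initial set {p0}):
  [1] a ⇒ {p1}
  P completes σ.
Executing a from Q (initial set {q0}):
  [1] a ⇒ no successor for Q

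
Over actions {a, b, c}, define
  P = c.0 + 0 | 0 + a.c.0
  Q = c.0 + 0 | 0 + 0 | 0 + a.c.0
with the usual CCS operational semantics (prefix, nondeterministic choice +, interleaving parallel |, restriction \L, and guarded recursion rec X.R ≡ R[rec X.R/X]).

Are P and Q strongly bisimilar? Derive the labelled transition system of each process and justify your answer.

Reachable graph of P (3 states):
  m0 = c.0 + 0 | 0 + a.c.0 :: --a--▸ m1, --c--▸ m2
  m1 = c.0 :: --c--▸ m2
  m2 = 0 :: (no moves)
Reachable graph of Q (3 states):
  n0 = c.0 + 0 | 0 + 0 | 0 + a.c.0 :: --a--▸ n1, --c--▸ n2
  n1 = c.0 :: --c--▸ n2
  n2 = 0 :: (no moves)
Partition-refinement fixed point:
  B0 = {m0, n0}
  B1 = {m1, n1}
  B2 = {m2, n2}
m0 ∈ B0, n0 ∈ B0 → same block

YES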